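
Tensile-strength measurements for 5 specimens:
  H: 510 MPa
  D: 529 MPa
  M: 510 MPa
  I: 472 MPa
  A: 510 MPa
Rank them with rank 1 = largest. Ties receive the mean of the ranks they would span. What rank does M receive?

Sorted (descending): 529, 510, 510, 510, 472
The 3 values of 510 occupy positions 2–4 → average rank 3.
M has value 510 MPa → rank 3.

3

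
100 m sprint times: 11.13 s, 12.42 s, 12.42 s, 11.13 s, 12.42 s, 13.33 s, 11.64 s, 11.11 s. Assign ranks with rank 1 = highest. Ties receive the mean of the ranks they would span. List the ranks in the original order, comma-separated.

6.5, 3, 3, 6.5, 3, 1, 5, 8

Sorted (descending): 13.33, 12.42, 12.42, 12.42, 11.64, 11.13, 11.13, 11.11
The 3 values of 12.42 occupy positions 2–4 → average rank 3.
The 2 values of 11.13 occupy positions 6–7 → average rank (6+7)/2 = 6.5.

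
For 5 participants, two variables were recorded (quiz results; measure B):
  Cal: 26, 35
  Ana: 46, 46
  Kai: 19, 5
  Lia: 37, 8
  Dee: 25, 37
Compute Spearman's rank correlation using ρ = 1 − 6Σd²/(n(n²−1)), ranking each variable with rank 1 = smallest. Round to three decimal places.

Ranks of variable 1: 3, 5, 1, 4, 2
Ranks of variable 2: 3, 5, 1, 2, 4
d = r₁ − r₂: 0, 0, 0, 2, -2
d²: 0, 0, 0, 4, 4; Σd² = 8
ρ = 1 − 6·8/(5·24) = 1 − 48/120 = 0.600

0.600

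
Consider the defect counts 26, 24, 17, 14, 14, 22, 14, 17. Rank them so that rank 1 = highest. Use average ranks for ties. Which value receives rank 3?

Sorted (descending): 26, 24, 22, 17, 17, 14, 14, 14
The 2 values of 17 occupy positions 4–5 → average rank (4+5)/2 = 4.5.
The 3 values of 14 occupy positions 6–8 → average rank 7.
Rank 3 → value 22.

22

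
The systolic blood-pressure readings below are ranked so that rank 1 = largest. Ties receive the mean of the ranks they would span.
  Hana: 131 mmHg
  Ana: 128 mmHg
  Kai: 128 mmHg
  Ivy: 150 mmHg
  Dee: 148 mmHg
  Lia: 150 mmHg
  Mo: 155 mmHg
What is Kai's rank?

Sorted (descending): 155, 150, 150, 148, 131, 128, 128
The 2 values of 150 occupy positions 2–3 → average rank (2+3)/2 = 2.5.
The 2 values of 128 occupy positions 6–7 → average rank (6+7)/2 = 6.5.
Kai has value 128 mmHg → rank 6.5.

6.5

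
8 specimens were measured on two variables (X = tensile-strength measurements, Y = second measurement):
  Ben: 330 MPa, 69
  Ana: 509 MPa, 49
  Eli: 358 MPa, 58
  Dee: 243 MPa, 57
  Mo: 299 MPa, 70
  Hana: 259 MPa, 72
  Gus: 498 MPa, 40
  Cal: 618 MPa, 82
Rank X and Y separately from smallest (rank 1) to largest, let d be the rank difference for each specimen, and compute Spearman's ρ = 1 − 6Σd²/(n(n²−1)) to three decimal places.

Ranks of variable 1: 4, 7, 5, 1, 3, 2, 6, 8
Ranks of variable 2: 5, 2, 4, 3, 6, 7, 1, 8
d = r₁ − r₂: -1, 5, 1, -2, -3, -5, 5, 0
d²: 1, 25, 1, 4, 9, 25, 25, 0; Σd² = 90
ρ = 1 − 6·90/(8·63) = 1 − 540/504 = -0.071

-0.071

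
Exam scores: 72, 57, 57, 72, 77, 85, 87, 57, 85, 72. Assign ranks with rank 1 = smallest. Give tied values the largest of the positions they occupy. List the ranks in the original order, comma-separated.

Sorted (ascending): 57, 57, 57, 72, 72, 72, 77, 85, 85, 87
The 3 values of 57 occupy positions 1–3 → each gets rank 3.
The 3 values of 72 occupy positions 4–6 → each gets rank 6.
The 2 values of 85 occupy positions 8–9 → each gets rank 9.

6, 3, 3, 6, 7, 9, 10, 3, 9, 6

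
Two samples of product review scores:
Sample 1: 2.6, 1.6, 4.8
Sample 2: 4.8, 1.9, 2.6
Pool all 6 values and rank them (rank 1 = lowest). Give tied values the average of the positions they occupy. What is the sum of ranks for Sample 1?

10

Sorted (ascending): 1.6, 1.9, 2.6, 2.6, 4.8, 4.8
The 2 values of 2.6 occupy positions 3–4 → average rank (3+4)/2 = 3.5.
The 2 values of 4.8 occupy positions 5–6 → average rank (5+6)/2 = 5.5.
Sample 1 values → pooled ranks: 2.6→3.5, 1.6→1, 4.8→5.5
Rank sum = 3.5 + 1 + 5.5 = 10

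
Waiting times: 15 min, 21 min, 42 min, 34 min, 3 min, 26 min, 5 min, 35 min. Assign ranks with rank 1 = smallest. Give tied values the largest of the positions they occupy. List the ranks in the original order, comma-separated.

Sorted (ascending): 3, 5, 15, 21, 26, 34, 35, 42
No ties — each value takes its position as its rank.

3, 4, 8, 6, 1, 5, 2, 7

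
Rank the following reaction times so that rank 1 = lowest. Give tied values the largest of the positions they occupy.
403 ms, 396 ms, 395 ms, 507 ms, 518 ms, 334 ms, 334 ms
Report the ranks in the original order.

Sorted (ascending): 334, 334, 395, 396, 403, 507, 518
The 2 values of 334 occupy positions 1–2 → each gets rank 2.

5, 4, 3, 6, 7, 2, 2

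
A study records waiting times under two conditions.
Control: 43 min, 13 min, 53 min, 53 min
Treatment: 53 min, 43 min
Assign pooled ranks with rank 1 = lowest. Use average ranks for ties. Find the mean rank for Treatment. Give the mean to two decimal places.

3.75

Sorted (ascending): 13, 43, 43, 53, 53, 53
The 2 values of 43 occupy positions 2–3 → average rank (2+3)/2 = 2.5.
The 3 values of 53 occupy positions 4–6 → average rank 5.
Treatment values → pooled ranks: 53→5, 43→2.5
Mean rank = (5 + 2.5) / 2 = 3.75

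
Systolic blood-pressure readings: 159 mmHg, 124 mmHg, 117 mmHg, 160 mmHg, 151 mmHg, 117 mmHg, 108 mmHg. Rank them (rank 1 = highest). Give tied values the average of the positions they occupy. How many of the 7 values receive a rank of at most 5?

Sorted (descending): 160, 159, 151, 124, 117, 117, 108
The 2 values of 117 occupy positions 5–6 → average rank (5+6)/2 = 5.5.
Ranks ≤ 5: {1, 2, 3, 4} → 4 values.

4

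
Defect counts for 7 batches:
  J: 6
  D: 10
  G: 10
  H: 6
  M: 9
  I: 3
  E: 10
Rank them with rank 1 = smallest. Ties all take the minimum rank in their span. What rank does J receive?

Sorted (ascending): 3, 6, 6, 9, 10, 10, 10
The 2 values of 6 occupy positions 2–3 → each gets rank 2.
The 3 values of 10 occupy positions 5–7 → each gets rank 5.
J has value 6 → rank 2.

2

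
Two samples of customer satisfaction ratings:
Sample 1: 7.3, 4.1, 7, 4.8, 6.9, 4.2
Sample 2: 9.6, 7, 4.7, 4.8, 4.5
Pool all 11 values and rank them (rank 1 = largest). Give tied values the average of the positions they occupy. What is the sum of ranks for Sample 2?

28

Sorted (descending): 9.6, 7.3, 7, 7, 6.9, 4.8, 4.8, 4.7, 4.5, 4.2, 4.1
The 2 values of 7 occupy positions 3–4 → average rank (3+4)/2 = 3.5.
The 2 values of 4.8 occupy positions 6–7 → average rank (6+7)/2 = 6.5.
Sample 2 values → pooled ranks: 9.6→1, 7→3.5, 4.7→8, 4.8→6.5, 4.5→9
Rank sum = 1 + 3.5 + 8 + 6.5 + 9 = 28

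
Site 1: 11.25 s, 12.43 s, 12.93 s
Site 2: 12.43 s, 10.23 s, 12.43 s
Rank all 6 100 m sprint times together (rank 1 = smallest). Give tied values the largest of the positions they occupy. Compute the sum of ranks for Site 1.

Sorted (ascending): 10.23, 11.25, 12.43, 12.43, 12.43, 12.93
The 3 values of 12.43 occupy positions 3–5 → each gets rank 5.
Site 1 values → pooled ranks: 11.25→2, 12.43→5, 12.93→6
Rank sum = 2 + 5 + 6 = 13

13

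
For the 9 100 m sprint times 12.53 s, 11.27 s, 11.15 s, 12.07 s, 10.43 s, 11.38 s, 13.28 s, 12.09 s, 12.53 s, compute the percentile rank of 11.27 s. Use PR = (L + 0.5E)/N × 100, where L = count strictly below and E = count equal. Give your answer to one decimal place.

N = 9.
Strictly below 11.27: 2. Equal to 11.27: 1.
PR = (2 + 0.5·1)/9 × 100 = 27.8

27.8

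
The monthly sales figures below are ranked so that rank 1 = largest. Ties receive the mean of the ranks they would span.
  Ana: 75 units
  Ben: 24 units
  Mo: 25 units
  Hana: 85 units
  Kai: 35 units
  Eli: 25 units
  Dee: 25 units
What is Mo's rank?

5

Sorted (descending): 85, 75, 35, 25, 25, 25, 24
The 3 values of 25 occupy positions 4–6 → average rank 5.
Mo has value 25 units → rank 5.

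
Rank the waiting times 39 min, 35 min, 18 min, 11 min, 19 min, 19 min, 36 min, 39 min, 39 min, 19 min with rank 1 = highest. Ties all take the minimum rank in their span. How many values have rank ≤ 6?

8

Sorted (descending): 39, 39, 39, 36, 35, 19, 19, 19, 18, 11
The 3 values of 39 occupy positions 1–3 → each gets rank 1.
The 3 values of 19 occupy positions 6–8 → each gets rank 6.
Ranks ≤ 6: {1, 1, 1, 4, 5, 6, 6, 6} → 8 values.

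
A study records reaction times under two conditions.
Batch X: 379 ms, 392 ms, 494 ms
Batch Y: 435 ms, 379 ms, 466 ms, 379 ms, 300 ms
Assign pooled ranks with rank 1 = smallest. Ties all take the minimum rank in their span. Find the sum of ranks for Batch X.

15

Sorted (ascending): 300, 379, 379, 379, 392, 435, 466, 494
The 3 values of 379 occupy positions 2–4 → each gets rank 2.
Batch X values → pooled ranks: 379→2, 392→5, 494→8
Rank sum = 2 + 5 + 8 = 15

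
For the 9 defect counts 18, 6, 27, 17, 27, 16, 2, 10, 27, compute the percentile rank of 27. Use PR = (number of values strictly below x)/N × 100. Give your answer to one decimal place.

66.7

N = 9.
Strictly below 27: 6. Equal to 27: 3.
PR = 6/9 × 100 = 66.7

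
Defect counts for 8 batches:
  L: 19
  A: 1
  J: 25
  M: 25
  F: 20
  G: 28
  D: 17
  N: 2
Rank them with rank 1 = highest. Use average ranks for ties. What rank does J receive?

Sorted (descending): 28, 25, 25, 20, 19, 17, 2, 1
The 2 values of 25 occupy positions 2–3 → average rank (2+3)/2 = 2.5.
J has value 25 → rank 2.5.

2.5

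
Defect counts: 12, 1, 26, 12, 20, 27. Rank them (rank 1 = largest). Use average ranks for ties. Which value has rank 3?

Sorted (descending): 27, 26, 20, 12, 12, 1
The 2 values of 12 occupy positions 4–5 → average rank (4+5)/2 = 4.5.
Rank 3 → value 20.

20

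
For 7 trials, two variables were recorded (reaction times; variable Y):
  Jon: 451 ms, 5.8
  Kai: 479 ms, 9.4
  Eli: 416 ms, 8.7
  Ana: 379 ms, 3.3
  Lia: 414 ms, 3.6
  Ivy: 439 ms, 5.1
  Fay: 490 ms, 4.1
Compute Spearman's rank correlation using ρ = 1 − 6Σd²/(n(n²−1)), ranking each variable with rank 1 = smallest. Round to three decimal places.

Ranks of variable 1: 5, 6, 3, 1, 2, 4, 7
Ranks of variable 2: 5, 7, 6, 1, 2, 4, 3
d = r₁ − r₂: 0, -1, -3, 0, 0, 0, 4
d²: 0, 1, 9, 0, 0, 0, 16; Σd² = 26
ρ = 1 − 6·26/(7·48) = 1 − 156/336 = 0.536

0.536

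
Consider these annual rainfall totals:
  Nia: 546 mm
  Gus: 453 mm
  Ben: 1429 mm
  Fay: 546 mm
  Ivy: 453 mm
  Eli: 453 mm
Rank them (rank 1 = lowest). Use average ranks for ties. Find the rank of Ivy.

Sorted (ascending): 453, 453, 453, 546, 546, 1429
The 3 values of 453 occupy positions 1–3 → average rank 2.
The 2 values of 546 occupy positions 4–5 → average rank (4+5)/2 = 4.5.
Ivy has value 453 mm → rank 2.

2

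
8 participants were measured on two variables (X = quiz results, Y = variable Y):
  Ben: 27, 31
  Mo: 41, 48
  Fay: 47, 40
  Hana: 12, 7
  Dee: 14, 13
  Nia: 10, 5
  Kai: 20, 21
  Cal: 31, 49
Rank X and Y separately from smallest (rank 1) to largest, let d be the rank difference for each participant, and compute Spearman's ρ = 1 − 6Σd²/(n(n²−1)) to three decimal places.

0.905

Ranks of variable 1: 5, 7, 8, 2, 3, 1, 4, 6
Ranks of variable 2: 5, 7, 6, 2, 3, 1, 4, 8
d = r₁ − r₂: 0, 0, 2, 0, 0, 0, 0, -2
d²: 0, 0, 4, 0, 0, 0, 0, 4; Σd² = 8
ρ = 1 − 6·8/(8·63) = 1 − 48/504 = 0.905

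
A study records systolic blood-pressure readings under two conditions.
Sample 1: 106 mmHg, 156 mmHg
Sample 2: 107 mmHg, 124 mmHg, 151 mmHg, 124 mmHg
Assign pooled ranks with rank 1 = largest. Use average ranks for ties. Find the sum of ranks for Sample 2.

Sorted (descending): 156, 151, 124, 124, 107, 106
The 2 values of 124 occupy positions 3–4 → average rank (3+4)/2 = 3.5.
Sample 2 values → pooled ranks: 107→5, 124→3.5, 151→2, 124→3.5
Rank sum = 5 + 3.5 + 2 + 3.5 = 14

14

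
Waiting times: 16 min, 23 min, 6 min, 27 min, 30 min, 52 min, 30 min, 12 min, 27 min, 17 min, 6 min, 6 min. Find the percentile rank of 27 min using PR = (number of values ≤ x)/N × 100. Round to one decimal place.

N = 12.
Strictly below 27: 7. Equal to 27: 2.
PR = 9/12 × 100 = 75.0

75.0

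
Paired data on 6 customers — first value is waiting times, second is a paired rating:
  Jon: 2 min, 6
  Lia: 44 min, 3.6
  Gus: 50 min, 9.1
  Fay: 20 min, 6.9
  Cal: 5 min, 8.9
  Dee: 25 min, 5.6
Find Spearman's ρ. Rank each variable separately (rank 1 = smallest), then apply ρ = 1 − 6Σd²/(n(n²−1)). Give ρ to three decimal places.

Ranks of variable 1: 1, 5, 6, 3, 2, 4
Ranks of variable 2: 3, 1, 6, 4, 5, 2
d = r₁ − r₂: -2, 4, 0, -1, -3, 2
d²: 4, 16, 0, 1, 9, 4; Σd² = 34
ρ = 1 − 6·34/(6·35) = 1 − 204/210 = 0.029

0.029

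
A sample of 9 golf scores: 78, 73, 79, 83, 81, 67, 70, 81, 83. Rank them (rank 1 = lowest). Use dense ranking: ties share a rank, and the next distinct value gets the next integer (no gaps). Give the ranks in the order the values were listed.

4, 3, 5, 7, 6, 1, 2, 6, 7

Sorted (ascending): 67, 70, 73, 78, 79, 81, 81, 83, 83
The 2 values of 81 share dense rank 6.
The 2 values of 83 share dense rank 7.
Remaining distinct values take the next consecutive integers.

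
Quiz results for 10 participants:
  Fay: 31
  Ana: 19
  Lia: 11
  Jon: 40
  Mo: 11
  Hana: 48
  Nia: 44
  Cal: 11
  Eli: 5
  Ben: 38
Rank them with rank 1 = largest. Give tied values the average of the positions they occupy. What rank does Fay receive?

Sorted (descending): 48, 44, 40, 38, 31, 19, 11, 11, 11, 5
The 3 values of 11 occupy positions 7–9 → average rank 8.
Fay has value 31 → rank 5.

5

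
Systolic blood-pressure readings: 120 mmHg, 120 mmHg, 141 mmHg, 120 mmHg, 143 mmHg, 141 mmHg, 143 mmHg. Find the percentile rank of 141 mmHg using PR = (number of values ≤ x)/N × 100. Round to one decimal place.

N = 7.
Strictly below 141: 3. Equal to 141: 2.
PR = 5/7 × 100 = 71.4

71.4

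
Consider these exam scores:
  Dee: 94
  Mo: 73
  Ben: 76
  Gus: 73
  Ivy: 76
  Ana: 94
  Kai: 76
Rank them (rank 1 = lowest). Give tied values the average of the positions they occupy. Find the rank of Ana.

Sorted (ascending): 73, 73, 76, 76, 76, 94, 94
The 2 values of 73 occupy positions 1–2 → average rank (1+2)/2 = 1.5.
The 3 values of 76 occupy positions 3–5 → average rank 4.
The 2 values of 94 occupy positions 6–7 → average rank (6+7)/2 = 6.5.
Ana has value 94 → rank 6.5.

6.5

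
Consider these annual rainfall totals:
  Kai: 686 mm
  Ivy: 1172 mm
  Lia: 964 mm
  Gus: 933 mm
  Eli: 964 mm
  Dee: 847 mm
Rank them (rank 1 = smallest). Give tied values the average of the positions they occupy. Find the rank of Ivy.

6

Sorted (ascending): 686, 847, 933, 964, 964, 1172
The 2 values of 964 occupy positions 4–5 → average rank (4+5)/2 = 4.5.
Ivy has value 1172 mm → rank 6.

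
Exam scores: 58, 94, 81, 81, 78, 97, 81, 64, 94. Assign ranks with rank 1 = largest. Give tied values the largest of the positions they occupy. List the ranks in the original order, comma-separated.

Sorted (descending): 97, 94, 94, 81, 81, 81, 78, 64, 58
The 2 values of 94 occupy positions 2–3 → each gets rank 3.
The 3 values of 81 occupy positions 4–6 → each gets rank 6.

9, 3, 6, 6, 7, 1, 6, 8, 3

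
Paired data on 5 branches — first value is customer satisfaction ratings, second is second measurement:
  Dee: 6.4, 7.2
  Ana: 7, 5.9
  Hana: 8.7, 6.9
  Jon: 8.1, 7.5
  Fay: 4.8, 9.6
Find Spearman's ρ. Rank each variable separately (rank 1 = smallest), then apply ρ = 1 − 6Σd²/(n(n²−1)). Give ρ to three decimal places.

Ranks of variable 1: 2, 3, 5, 4, 1
Ranks of variable 2: 3, 1, 2, 4, 5
d = r₁ − r₂: -1, 2, 3, 0, -4
d²: 1, 4, 9, 0, 16; Σd² = 30
ρ = 1 − 6·30/(5·24) = 1 − 180/120 = -0.500

-0.500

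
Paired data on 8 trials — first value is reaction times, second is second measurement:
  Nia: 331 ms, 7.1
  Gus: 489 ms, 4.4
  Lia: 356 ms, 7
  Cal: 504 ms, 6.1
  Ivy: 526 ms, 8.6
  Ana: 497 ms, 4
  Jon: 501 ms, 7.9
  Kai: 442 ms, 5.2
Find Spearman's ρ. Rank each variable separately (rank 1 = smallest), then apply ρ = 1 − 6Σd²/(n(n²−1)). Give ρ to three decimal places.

Ranks of variable 1: 1, 4, 2, 7, 8, 5, 6, 3
Ranks of variable 2: 6, 2, 5, 4, 8, 1, 7, 3
d = r₁ − r₂: -5, 2, -3, 3, 0, 4, -1, 0
d²: 25, 4, 9, 9, 0, 16, 1, 0; Σd² = 64
ρ = 1 − 6·64/(8·63) = 1 − 384/504 = 0.238

0.238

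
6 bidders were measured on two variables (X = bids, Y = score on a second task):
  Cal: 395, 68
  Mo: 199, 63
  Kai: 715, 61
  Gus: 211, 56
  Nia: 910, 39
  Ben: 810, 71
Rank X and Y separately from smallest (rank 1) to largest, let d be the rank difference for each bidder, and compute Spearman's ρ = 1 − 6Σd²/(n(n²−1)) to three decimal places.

Ranks of variable 1: 3, 1, 4, 2, 6, 5
Ranks of variable 2: 5, 4, 3, 2, 1, 6
d = r₁ − r₂: -2, -3, 1, 0, 5, -1
d²: 4, 9, 1, 0, 25, 1; Σd² = 40
ρ = 1 − 6·40/(6·35) = 1 − 240/210 = -0.143

-0.143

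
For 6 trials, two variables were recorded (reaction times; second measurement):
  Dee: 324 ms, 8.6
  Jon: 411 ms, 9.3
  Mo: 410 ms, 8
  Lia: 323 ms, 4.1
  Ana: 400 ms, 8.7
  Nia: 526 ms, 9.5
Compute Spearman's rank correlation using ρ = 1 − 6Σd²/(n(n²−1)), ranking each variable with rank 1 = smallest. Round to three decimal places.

0.829

Ranks of variable 1: 2, 5, 4, 1, 3, 6
Ranks of variable 2: 3, 5, 2, 1, 4, 6
d = r₁ − r₂: -1, 0, 2, 0, -1, 0
d²: 1, 0, 4, 0, 1, 0; Σd² = 6
ρ = 1 − 6·6/(6·35) = 1 − 36/210 = 0.829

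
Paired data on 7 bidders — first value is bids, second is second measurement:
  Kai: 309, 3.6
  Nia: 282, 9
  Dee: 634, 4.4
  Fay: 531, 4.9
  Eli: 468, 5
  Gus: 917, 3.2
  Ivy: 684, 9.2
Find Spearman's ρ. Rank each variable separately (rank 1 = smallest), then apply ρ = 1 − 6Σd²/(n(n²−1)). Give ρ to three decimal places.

-0.250

Ranks of variable 1: 2, 1, 5, 4, 3, 7, 6
Ranks of variable 2: 2, 6, 3, 4, 5, 1, 7
d = r₁ − r₂: 0, -5, 2, 0, -2, 6, -1
d²: 0, 25, 4, 0, 4, 36, 1; Σd² = 70
ρ = 1 − 6·70/(7·48) = 1 − 420/336 = -0.250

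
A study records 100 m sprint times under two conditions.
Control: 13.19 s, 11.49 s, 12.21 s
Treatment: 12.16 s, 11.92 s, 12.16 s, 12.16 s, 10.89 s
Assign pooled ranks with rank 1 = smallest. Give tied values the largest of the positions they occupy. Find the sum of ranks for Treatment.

22

Sorted (ascending): 10.89, 11.49, 11.92, 12.16, 12.16, 12.16, 12.21, 13.19
The 3 values of 12.16 occupy positions 4–6 → each gets rank 6.
Treatment values → pooled ranks: 12.16→6, 11.92→3, 12.16→6, 12.16→6, 10.89→1
Rank sum = 6 + 3 + 6 + 6 + 1 = 22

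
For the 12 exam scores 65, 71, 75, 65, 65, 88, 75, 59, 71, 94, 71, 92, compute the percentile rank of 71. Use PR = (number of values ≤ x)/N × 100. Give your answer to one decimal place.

58.3

N = 12.
Strictly below 71: 4. Equal to 71: 3.
PR = 7/12 × 100 = 58.3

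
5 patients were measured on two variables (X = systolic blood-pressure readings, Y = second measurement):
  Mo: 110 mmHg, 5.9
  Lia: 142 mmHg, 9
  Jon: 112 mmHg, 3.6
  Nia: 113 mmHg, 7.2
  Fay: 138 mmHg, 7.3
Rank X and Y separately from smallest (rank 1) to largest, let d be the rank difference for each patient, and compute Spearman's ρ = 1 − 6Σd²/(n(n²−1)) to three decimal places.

0.900

Ranks of variable 1: 1, 5, 2, 3, 4
Ranks of variable 2: 2, 5, 1, 3, 4
d = r₁ − r₂: -1, 0, 1, 0, 0
d²: 1, 0, 1, 0, 0; Σd² = 2
ρ = 1 − 6·2/(5·24) = 1 − 12/120 = 0.900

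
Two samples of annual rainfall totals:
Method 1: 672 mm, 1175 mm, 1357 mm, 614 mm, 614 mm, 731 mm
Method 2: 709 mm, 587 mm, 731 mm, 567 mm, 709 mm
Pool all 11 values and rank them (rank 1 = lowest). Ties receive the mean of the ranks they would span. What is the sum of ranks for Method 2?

24.5

Sorted (ascending): 567, 587, 614, 614, 672, 709, 709, 731, 731, 1175, 1357
The 2 values of 614 occupy positions 3–4 → average rank (3+4)/2 = 3.5.
The 2 values of 709 occupy positions 6–7 → average rank (6+7)/2 = 6.5.
The 2 values of 731 occupy positions 8–9 → average rank (8+9)/2 = 8.5.
Method 2 values → pooled ranks: 709→6.5, 587→2, 731→8.5, 567→1, 709→6.5
Rank sum = 6.5 + 2 + 8.5 + 1 + 6.5 = 24.5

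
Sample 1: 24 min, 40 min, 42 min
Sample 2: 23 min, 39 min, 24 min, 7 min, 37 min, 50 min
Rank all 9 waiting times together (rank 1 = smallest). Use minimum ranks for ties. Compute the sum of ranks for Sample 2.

26

Sorted (ascending): 7, 23, 24, 24, 37, 39, 40, 42, 50
The 2 values of 24 occupy positions 3–4 → each gets rank 3.
Sample 2 values → pooled ranks: 23→2, 39→6, 24→3, 7→1, 37→5, 50→9
Rank sum = 2 + 6 + 3 + 1 + 5 + 9 = 26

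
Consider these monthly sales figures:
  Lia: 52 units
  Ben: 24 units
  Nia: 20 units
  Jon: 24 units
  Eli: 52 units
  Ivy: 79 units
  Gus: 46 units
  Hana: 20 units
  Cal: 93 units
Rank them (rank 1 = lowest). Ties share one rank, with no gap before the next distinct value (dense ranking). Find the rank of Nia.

1

Sorted (ascending): 20, 20, 24, 24, 46, 52, 52, 79, 93
The 2 values of 20 share dense rank 1.
The 2 values of 24 share dense rank 2.
The 2 values of 52 share dense rank 4.
Remaining distinct values take the next consecutive integers.
Nia has value 20 units → rank 1.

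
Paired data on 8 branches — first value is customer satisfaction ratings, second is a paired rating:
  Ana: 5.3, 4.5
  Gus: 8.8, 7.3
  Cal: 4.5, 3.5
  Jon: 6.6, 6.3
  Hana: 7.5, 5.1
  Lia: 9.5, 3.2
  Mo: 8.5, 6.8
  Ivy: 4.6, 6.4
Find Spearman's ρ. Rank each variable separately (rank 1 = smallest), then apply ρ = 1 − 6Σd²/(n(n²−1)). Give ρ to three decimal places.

0.167

Ranks of variable 1: 3, 7, 1, 4, 5, 8, 6, 2
Ranks of variable 2: 3, 8, 2, 5, 4, 1, 7, 6
d = r₁ − r₂: 0, -1, -1, -1, 1, 7, -1, -4
d²: 0, 1, 1, 1, 1, 49, 1, 16; Σd² = 70
ρ = 1 − 6·70/(8·63) = 1 − 420/504 = 0.167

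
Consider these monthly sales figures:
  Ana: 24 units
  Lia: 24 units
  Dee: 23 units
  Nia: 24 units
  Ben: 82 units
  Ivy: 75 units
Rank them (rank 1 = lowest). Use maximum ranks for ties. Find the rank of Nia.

4

Sorted (ascending): 23, 24, 24, 24, 75, 82
The 3 values of 24 occupy positions 2–4 → each gets rank 4.
Nia has value 24 units → rank 4.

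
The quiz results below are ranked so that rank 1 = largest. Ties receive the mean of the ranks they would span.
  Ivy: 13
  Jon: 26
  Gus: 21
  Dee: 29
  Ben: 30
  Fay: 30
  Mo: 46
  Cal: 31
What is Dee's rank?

Sorted (descending): 46, 31, 30, 30, 29, 26, 21, 13
The 2 values of 30 occupy positions 3–4 → average rank (3+4)/2 = 3.5.
Dee has value 29 → rank 5.

5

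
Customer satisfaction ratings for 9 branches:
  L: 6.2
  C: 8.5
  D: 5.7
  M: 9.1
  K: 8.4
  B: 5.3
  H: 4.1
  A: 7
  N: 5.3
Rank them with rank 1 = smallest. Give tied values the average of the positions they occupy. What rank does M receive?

9

Sorted (ascending): 4.1, 5.3, 5.3, 5.7, 6.2, 7, 8.4, 8.5, 9.1
The 2 values of 5.3 occupy positions 2–3 → average rank (2+3)/2 = 2.5.
M has value 9.1 → rank 9.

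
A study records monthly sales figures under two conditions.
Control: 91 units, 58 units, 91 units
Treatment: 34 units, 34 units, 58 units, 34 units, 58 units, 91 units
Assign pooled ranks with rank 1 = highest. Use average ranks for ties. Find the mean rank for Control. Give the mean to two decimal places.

3.00

Sorted (descending): 91, 91, 91, 58, 58, 58, 34, 34, 34
The 3 values of 91 occupy positions 1–3 → average rank 2.
The 3 values of 58 occupy positions 4–6 → average rank 5.
The 3 values of 34 occupy positions 7–9 → average rank 8.
Control values → pooled ranks: 91→2, 58→5, 91→2
Mean rank = (2 + 5 + 2) / 3 = 3.00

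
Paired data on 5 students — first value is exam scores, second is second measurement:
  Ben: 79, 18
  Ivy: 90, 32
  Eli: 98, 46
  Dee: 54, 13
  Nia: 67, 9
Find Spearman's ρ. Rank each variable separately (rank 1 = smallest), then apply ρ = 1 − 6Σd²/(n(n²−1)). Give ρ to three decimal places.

Ranks of variable 1: 3, 4, 5, 1, 2
Ranks of variable 2: 3, 4, 5, 2, 1
d = r₁ − r₂: 0, 0, 0, -1, 1
d²: 0, 0, 0, 1, 1; Σd² = 2
ρ = 1 − 6·2/(5·24) = 1 − 12/120 = 0.900

0.900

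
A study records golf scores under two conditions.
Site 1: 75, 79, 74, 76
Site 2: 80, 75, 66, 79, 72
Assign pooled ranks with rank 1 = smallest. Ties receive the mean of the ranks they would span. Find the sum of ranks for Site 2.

24

Sorted (ascending): 66, 72, 74, 75, 75, 76, 79, 79, 80
The 2 values of 75 occupy positions 4–5 → average rank (4+5)/2 = 4.5.
The 2 values of 79 occupy positions 7–8 → average rank (7+8)/2 = 7.5.
Site 2 values → pooled ranks: 80→9, 75→4.5, 66→1, 79→7.5, 72→2
Rank sum = 9 + 4.5 + 1 + 7.5 + 2 = 24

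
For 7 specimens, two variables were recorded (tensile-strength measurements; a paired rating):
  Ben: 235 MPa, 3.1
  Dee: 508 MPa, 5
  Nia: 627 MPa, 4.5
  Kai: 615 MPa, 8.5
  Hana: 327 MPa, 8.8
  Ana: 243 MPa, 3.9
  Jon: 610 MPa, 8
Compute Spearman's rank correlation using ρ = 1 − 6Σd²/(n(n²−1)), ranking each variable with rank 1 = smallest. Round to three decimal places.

Ranks of variable 1: 1, 4, 7, 6, 3, 2, 5
Ranks of variable 2: 1, 4, 3, 6, 7, 2, 5
d = r₁ − r₂: 0, 0, 4, 0, -4, 0, 0
d²: 0, 0, 16, 0, 16, 0, 0; Σd² = 32
ρ = 1 − 6·32/(7·48) = 1 − 192/336 = 0.429

0.429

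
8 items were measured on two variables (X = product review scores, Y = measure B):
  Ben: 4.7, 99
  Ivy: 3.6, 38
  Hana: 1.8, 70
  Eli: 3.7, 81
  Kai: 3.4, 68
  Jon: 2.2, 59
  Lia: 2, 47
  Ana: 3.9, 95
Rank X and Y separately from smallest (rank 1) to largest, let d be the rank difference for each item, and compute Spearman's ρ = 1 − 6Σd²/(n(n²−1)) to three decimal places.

Ranks of variable 1: 8, 5, 1, 6, 4, 3, 2, 7
Ranks of variable 2: 8, 1, 5, 6, 4, 3, 2, 7
d = r₁ − r₂: 0, 4, -4, 0, 0, 0, 0, 0
d²: 0, 16, 16, 0, 0, 0, 0, 0; Σd² = 32
ρ = 1 − 6·32/(8·63) = 1 − 192/504 = 0.619

0.619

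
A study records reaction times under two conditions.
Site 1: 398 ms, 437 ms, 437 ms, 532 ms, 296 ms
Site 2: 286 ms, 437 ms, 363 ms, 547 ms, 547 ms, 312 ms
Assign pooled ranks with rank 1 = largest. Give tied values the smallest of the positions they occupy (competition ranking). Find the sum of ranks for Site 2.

34

Sorted (descending): 547, 547, 532, 437, 437, 437, 398, 363, 312, 296, 286
The 2 values of 547 occupy positions 1–2 → each gets rank 1.
The 3 values of 437 occupy positions 4–6 → each gets rank 4.
Site 2 values → pooled ranks: 286→11, 437→4, 363→8, 547→1, 547→1, 312→9
Rank sum = 11 + 4 + 8 + 1 + 1 + 9 = 34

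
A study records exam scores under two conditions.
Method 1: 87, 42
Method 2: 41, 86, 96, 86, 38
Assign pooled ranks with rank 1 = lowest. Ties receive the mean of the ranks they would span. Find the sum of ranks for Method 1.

9

Sorted (ascending): 38, 41, 42, 86, 86, 87, 96
The 2 values of 86 occupy positions 4–5 → average rank (4+5)/2 = 4.5.
Method 1 values → pooled ranks: 87→6, 42→3
Rank sum = 6 + 3 = 9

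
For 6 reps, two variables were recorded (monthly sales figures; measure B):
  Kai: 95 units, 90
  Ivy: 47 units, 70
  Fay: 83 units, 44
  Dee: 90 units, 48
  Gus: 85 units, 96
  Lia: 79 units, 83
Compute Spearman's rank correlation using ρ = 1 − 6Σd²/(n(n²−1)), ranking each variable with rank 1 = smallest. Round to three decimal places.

Ranks of variable 1: 6, 1, 3, 5, 4, 2
Ranks of variable 2: 5, 3, 1, 2, 6, 4
d = r₁ − r₂: 1, -2, 2, 3, -2, -2
d²: 1, 4, 4, 9, 4, 4; Σd² = 26
ρ = 1 − 6·26/(6·35) = 1 − 156/210 = 0.257

0.257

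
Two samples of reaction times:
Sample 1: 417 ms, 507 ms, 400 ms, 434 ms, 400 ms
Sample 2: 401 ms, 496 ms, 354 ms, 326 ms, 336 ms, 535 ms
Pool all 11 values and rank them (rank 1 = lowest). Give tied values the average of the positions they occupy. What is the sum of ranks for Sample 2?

Sorted (ascending): 326, 336, 354, 400, 400, 401, 417, 434, 496, 507, 535
The 2 values of 400 occupy positions 4–5 → average rank (4+5)/2 = 4.5.
Sample 2 values → pooled ranks: 401→6, 496→9, 354→3, 326→1, 336→2, 535→11
Rank sum = 6 + 9 + 3 + 1 + 2 + 11 = 32

32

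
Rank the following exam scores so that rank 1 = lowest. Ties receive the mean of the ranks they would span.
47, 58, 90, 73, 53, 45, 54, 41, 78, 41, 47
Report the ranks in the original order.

Sorted (ascending): 41, 41, 45, 47, 47, 53, 54, 58, 73, 78, 90
The 2 values of 41 occupy positions 1–2 → average rank (1+2)/2 = 1.5.
The 2 values of 47 occupy positions 4–5 → average rank (4+5)/2 = 4.5.

4.5, 8, 11, 9, 6, 3, 7, 1.5, 10, 1.5, 4.5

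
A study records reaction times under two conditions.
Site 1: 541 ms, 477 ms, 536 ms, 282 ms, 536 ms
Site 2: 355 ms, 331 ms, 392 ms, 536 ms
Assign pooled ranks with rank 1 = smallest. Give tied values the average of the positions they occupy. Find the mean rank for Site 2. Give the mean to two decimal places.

4.00

Sorted (ascending): 282, 331, 355, 392, 477, 536, 536, 536, 541
The 3 values of 536 occupy positions 6–8 → average rank 7.
Site 2 values → pooled ranks: 355→3, 331→2, 392→4, 536→7
Mean rank = (3 + 2 + 4 + 7) / 4 = 4.00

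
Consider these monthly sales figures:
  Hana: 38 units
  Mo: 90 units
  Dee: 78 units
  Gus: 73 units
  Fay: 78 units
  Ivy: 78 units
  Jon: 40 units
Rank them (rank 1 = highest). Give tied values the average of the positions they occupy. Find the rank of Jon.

Sorted (descending): 90, 78, 78, 78, 73, 40, 38
The 3 values of 78 occupy positions 2–4 → average rank 3.
Jon has value 40 units → rank 6.

6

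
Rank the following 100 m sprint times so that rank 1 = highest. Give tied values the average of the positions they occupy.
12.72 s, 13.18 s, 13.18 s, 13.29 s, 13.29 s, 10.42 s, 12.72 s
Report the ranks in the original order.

5.5, 3.5, 3.5, 1.5, 1.5, 7, 5.5

Sorted (descending): 13.29, 13.29, 13.18, 13.18, 12.72, 12.72, 10.42
The 2 values of 13.29 occupy positions 1–2 → average rank (1+2)/2 = 1.5.
The 2 values of 13.18 occupy positions 3–4 → average rank (3+4)/2 = 3.5.
The 2 values of 12.72 occupy positions 5–6 → average rank (5+6)/2 = 5.5.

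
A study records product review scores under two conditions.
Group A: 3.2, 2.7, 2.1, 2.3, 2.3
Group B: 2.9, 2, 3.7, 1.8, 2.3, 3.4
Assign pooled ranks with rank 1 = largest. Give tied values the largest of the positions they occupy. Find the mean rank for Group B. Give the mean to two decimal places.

Sorted (descending): 3.7, 3.4, 3.2, 2.9, 2.7, 2.3, 2.3, 2.3, 2.1, 2, 1.8
The 3 values of 2.3 occupy positions 6–8 → each gets rank 8.
Group B values → pooled ranks: 2.9→4, 2→10, 3.7→1, 1.8→11, 2.3→8, 3.4→2
Mean rank = (4 + 10 + 1 + 11 + 8 + 2) / 6 = 6.00

6.00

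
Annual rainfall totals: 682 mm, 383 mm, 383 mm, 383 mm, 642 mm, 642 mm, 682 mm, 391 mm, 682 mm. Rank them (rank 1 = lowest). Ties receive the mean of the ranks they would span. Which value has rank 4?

Sorted (ascending): 383, 383, 383, 391, 642, 642, 682, 682, 682
The 3 values of 383 occupy positions 1–3 → average rank 2.
The 2 values of 642 occupy positions 5–6 → average rank (5+6)/2 = 5.5.
The 3 values of 682 occupy positions 7–9 → average rank 8.
Rank 4 → value 391.

391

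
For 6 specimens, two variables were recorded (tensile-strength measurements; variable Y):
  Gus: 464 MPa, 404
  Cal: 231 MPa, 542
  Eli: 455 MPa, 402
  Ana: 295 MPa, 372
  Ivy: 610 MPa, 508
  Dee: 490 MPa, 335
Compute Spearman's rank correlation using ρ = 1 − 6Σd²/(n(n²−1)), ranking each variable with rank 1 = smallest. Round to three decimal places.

Ranks of variable 1: 4, 1, 3, 2, 6, 5
Ranks of variable 2: 4, 6, 3, 2, 5, 1
d = r₁ − r₂: 0, -5, 0, 0, 1, 4
d²: 0, 25, 0, 0, 1, 16; Σd² = 42
ρ = 1 − 6·42/(6·35) = 1 − 252/210 = -0.200

-0.200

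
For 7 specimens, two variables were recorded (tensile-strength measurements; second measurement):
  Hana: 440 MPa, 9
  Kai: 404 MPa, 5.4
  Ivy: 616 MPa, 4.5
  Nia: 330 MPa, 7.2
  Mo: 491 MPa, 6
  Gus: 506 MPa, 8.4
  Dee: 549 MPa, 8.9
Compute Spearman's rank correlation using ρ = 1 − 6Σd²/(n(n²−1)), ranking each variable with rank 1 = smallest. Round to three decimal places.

Ranks of variable 1: 3, 2, 7, 1, 4, 5, 6
Ranks of variable 2: 7, 2, 1, 4, 3, 5, 6
d = r₁ − r₂: -4, 0, 6, -3, 1, 0, 0
d²: 16, 0, 36, 9, 1, 0, 0; Σd² = 62
ρ = 1 − 6·62/(7·48) = 1 − 372/336 = -0.107

-0.107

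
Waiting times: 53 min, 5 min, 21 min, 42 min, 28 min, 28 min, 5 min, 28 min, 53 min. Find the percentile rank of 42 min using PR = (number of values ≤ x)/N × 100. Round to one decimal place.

77.8

N = 9.
Strictly below 42: 6. Equal to 42: 1.
PR = 7/9 × 100 = 77.8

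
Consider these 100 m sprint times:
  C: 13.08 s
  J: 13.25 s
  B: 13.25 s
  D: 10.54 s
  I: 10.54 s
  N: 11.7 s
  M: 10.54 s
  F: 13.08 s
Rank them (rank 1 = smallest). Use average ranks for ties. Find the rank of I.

2

Sorted (ascending): 10.54, 10.54, 10.54, 11.7, 13.08, 13.08, 13.25, 13.25
The 3 values of 10.54 occupy positions 1–3 → average rank 2.
The 2 values of 13.08 occupy positions 5–6 → average rank (5+6)/2 = 5.5.
The 2 values of 13.25 occupy positions 7–8 → average rank (7+8)/2 = 7.5.
I has value 10.54 s → rank 2.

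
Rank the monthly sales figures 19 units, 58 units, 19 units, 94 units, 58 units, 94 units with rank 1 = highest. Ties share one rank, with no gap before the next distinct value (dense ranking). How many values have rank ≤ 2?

4

Sorted (descending): 94, 94, 58, 58, 19, 19
The 2 values of 94 share dense rank 1.
The 2 values of 58 share dense rank 2.
The 2 values of 19 share dense rank 3.
Ranks ≤ 2: {1, 1, 2, 2} → 4 values.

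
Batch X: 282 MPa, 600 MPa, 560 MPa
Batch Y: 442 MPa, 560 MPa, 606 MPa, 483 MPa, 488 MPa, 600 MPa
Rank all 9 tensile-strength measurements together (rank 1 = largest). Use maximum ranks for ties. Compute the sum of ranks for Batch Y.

30

Sorted (descending): 606, 600, 600, 560, 560, 488, 483, 442, 282
The 2 values of 600 occupy positions 2–3 → each gets rank 3.
The 2 values of 560 occupy positions 4–5 → each gets rank 5.
Batch Y values → pooled ranks: 442→8, 560→5, 606→1, 483→7, 488→6, 600→3
Rank sum = 8 + 5 + 1 + 7 + 6 + 3 = 30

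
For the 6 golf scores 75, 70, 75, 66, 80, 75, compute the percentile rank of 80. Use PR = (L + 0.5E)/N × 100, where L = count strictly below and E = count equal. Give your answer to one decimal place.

N = 6.
Strictly below 80: 5. Equal to 80: 1.
PR = (5 + 0.5·1)/6 × 100 = 91.7

91.7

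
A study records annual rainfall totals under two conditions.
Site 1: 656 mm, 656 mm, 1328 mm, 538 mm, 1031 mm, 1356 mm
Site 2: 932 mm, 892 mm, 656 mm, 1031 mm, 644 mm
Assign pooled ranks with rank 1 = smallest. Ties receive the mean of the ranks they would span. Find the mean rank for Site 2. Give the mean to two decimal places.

Sorted (ascending): 538, 644, 656, 656, 656, 892, 932, 1031, 1031, 1328, 1356
The 3 values of 656 occupy positions 3–5 → average rank 4.
The 2 values of 1031 occupy positions 8–9 → average rank (8+9)/2 = 8.5.
Site 2 values → pooled ranks: 932→7, 892→6, 656→4, 1031→8.5, 644→2
Mean rank = (7 + 6 + 4 + 8.5 + 2) / 5 = 5.50

5.50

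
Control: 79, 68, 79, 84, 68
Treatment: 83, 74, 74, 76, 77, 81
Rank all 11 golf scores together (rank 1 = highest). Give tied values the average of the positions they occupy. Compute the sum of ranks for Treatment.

Sorted (descending): 84, 83, 81, 79, 79, 77, 76, 74, 74, 68, 68
The 2 values of 79 occupy positions 4–5 → average rank (4+5)/2 = 4.5.
The 2 values of 74 occupy positions 8–9 → average rank (8+9)/2 = 8.5.
The 2 values of 68 occupy positions 10–11 → average rank (10+11)/2 = 10.5.
Treatment values → pooled ranks: 83→2, 74→8.5, 74→8.5, 76→7, 77→6, 81→3
Rank sum = 2 + 8.5 + 8.5 + 7 + 6 + 3 = 35

35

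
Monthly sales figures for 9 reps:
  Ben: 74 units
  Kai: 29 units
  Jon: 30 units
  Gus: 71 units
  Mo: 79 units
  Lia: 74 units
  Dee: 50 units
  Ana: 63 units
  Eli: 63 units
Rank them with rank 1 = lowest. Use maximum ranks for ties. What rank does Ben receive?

8

Sorted (ascending): 29, 30, 50, 63, 63, 71, 74, 74, 79
The 2 values of 63 occupy positions 4–5 → each gets rank 5.
The 2 values of 74 occupy positions 7–8 → each gets rank 8.
Ben has value 74 units → rank 8.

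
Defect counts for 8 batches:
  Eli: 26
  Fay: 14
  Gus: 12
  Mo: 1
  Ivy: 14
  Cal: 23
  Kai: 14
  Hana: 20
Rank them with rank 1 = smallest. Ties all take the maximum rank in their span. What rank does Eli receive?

8

Sorted (ascending): 1, 12, 14, 14, 14, 20, 23, 26
The 3 values of 14 occupy positions 3–5 → each gets rank 5.
Eli has value 26 → rank 8.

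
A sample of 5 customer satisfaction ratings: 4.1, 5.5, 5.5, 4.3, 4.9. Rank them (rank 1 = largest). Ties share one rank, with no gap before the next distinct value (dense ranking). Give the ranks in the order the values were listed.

4, 1, 1, 3, 2

Sorted (descending): 5.5, 5.5, 4.9, 4.3, 4.1
The 2 values of 5.5 share dense rank 1.
Remaining distinct values take the next consecutive integers.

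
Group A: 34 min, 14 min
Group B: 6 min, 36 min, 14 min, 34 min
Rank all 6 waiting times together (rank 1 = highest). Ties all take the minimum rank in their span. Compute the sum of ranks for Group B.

Sorted (descending): 36, 34, 34, 14, 14, 6
The 2 values of 34 occupy positions 2–3 → each gets rank 2.
The 2 values of 14 occupy positions 4–5 → each gets rank 4.
Group B values → pooled ranks: 6→6, 36→1, 14→4, 34→2
Rank sum = 6 + 1 + 4 + 2 = 13

13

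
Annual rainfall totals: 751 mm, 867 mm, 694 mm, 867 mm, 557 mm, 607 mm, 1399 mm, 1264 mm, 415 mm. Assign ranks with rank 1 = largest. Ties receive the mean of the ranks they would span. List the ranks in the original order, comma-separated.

5, 3.5, 6, 3.5, 8, 7, 1, 2, 9

Sorted (descending): 1399, 1264, 867, 867, 751, 694, 607, 557, 415
The 2 values of 867 occupy positions 3–4 → average rank (3+4)/2 = 3.5.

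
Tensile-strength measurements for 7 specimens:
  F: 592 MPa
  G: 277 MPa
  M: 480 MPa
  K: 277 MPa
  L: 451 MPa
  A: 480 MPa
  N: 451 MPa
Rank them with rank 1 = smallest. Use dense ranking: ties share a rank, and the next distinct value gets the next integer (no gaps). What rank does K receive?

Sorted (ascending): 277, 277, 451, 451, 480, 480, 592
The 2 values of 277 share dense rank 1.
The 2 values of 451 share dense rank 2.
The 2 values of 480 share dense rank 3.
Remaining distinct values take the next consecutive integers.
K has value 277 MPa → rank 1.

1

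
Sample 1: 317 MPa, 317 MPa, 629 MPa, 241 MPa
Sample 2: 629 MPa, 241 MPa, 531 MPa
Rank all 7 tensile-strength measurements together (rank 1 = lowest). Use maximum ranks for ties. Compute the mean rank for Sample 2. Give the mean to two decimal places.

4.67

Sorted (ascending): 241, 241, 317, 317, 531, 629, 629
The 2 values of 241 occupy positions 1–2 → each gets rank 2.
The 2 values of 317 occupy positions 3–4 → each gets rank 4.
The 2 values of 629 occupy positions 6–7 → each gets rank 7.
Sample 2 values → pooled ranks: 629→7, 241→2, 531→5
Mean rank = (7 + 2 + 5) / 3 = 4.67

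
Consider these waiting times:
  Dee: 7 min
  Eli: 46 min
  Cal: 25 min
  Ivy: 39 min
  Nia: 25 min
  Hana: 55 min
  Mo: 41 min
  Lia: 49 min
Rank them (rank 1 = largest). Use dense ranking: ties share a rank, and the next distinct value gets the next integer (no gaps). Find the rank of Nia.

Sorted (descending): 55, 49, 46, 41, 39, 25, 25, 7
The 2 values of 25 share dense rank 6.
Remaining distinct values take the next consecutive integers.
Nia has value 25 min → rank 6.

6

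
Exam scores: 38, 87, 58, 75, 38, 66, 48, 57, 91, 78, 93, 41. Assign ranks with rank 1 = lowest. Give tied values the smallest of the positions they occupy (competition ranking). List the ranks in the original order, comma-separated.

Sorted (ascending): 38, 38, 41, 48, 57, 58, 66, 75, 78, 87, 91, 93
The 2 values of 38 occupy positions 1–2 → each gets rank 1.

1, 10, 6, 8, 1, 7, 4, 5, 11, 9, 12, 3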